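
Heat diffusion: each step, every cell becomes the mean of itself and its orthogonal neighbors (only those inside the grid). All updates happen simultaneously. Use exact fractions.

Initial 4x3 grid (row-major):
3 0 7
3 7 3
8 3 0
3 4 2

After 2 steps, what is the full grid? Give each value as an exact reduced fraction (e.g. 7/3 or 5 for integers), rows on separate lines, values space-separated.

After step 1:
  2 17/4 10/3
  21/4 16/5 17/4
  17/4 22/5 2
  5 3 2
After step 2:
  23/6 767/240 71/18
  147/40 427/100 767/240
  189/40 337/100 253/80
  49/12 18/5 7/3

Answer: 23/6 767/240 71/18
147/40 427/100 767/240
189/40 337/100 253/80
49/12 18/5 7/3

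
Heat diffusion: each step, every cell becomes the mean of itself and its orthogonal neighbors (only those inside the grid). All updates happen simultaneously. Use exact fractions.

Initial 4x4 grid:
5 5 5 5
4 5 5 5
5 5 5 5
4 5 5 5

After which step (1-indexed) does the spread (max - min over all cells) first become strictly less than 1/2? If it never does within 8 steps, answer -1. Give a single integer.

Answer: 2

Derivation:
Step 1: max=5, min=9/2, spread=1/2
Step 2: max=5, min=167/36, spread=13/36
  -> spread < 1/2 first at step 2
Step 3: max=5, min=33943/7200, spread=2057/7200
Step 4: max=4991/1000, min=9629/2025, spread=19111/81000
Step 5: max=16796/3375, min=31014331/6480000, spread=1233989/6480000
Step 6: max=10726019/2160000, min=70047679/14580000, spread=9411797/58320000
Step 7: max=1926101/388800, min=421782869/87480000, spread=362183/2733750
Step 8: max=48062970137/9720000000, min=63410436907/13122000000, spread=29491455559/262440000000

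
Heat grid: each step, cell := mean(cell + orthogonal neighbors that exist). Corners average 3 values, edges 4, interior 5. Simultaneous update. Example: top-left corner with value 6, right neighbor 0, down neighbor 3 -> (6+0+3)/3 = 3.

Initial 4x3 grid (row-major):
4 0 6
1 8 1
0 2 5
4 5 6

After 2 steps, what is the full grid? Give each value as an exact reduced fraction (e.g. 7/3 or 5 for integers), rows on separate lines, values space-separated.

After step 1:
  5/3 9/2 7/3
  13/4 12/5 5
  7/4 4 7/2
  3 17/4 16/3
After step 2:
  113/36 109/40 71/18
  34/15 383/100 397/120
  3 159/50 107/24
  3 199/48 157/36

Answer: 113/36 109/40 71/18
34/15 383/100 397/120
3 159/50 107/24
3 199/48 157/36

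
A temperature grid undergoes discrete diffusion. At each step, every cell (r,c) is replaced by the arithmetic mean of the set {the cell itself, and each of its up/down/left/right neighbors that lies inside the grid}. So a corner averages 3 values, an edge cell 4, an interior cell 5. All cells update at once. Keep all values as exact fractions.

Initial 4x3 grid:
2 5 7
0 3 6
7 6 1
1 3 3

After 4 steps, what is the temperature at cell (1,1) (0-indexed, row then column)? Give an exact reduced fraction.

Answer: 277319/72000

Derivation:
Step 1: cell (1,1) = 4
Step 2: cell (1,1) = 39/10
Step 3: cell (1,1) = 587/150
Step 4: cell (1,1) = 277319/72000
Full grid after step 4:
  95003/25920 689551/172800 12257/2880
  9709/2700 277319/72000 19741/4800
  37871/10800 29211/8000 162409/43200
  17915/5184 199997/57600 18325/5184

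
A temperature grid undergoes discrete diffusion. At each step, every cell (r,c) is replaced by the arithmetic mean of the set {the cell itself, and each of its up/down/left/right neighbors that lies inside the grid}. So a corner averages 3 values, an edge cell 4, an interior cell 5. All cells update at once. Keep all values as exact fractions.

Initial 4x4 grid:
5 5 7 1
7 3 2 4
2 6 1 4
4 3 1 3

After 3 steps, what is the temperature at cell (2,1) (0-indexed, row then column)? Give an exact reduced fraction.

Answer: 3449/1000

Derivation:
Step 1: cell (2,1) = 3
Step 2: cell (2,1) = 373/100
Step 3: cell (2,1) = 3449/1000
Full grid after step 3:
  10471/2160 6413/1440 9451/2400 433/120
  1583/360 24973/6000 707/200 7831/2400
  2407/600 3449/1000 18691/6000 20677/7200
  83/24 3929/1200 9911/3600 5833/2160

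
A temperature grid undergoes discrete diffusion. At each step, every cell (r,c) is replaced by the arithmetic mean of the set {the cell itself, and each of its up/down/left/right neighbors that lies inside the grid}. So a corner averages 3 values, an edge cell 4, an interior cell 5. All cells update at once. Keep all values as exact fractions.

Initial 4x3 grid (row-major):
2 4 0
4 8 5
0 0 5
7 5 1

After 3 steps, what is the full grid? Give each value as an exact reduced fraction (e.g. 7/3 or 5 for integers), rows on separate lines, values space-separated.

After step 1:
  10/3 7/2 3
  7/2 21/5 9/2
  11/4 18/5 11/4
  4 13/4 11/3
After step 2:
  31/9 421/120 11/3
  827/240 193/50 289/80
  277/80 331/100 871/240
  10/3 871/240 29/9
After step 3:
  7487/2160 26063/7200 863/240
  25583/7200 5321/1500 8861/2400
  8131/2400 21469/6000 24793/7200
  139/40 48581/14400 3773/1080

Answer: 7487/2160 26063/7200 863/240
25583/7200 5321/1500 8861/2400
8131/2400 21469/6000 24793/7200
139/40 48581/14400 3773/1080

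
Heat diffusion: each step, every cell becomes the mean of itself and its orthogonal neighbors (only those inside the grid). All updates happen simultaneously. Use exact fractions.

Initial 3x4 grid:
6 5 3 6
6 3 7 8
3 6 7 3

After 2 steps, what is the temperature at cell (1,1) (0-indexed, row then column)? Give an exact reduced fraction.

Answer: 49/10

Derivation:
Step 1: cell (1,1) = 27/5
Step 2: cell (1,1) = 49/10
Full grid after step 2:
  173/36 617/120 623/120 203/36
  617/120 49/10 28/5 349/60
  19/4 209/40 221/40 71/12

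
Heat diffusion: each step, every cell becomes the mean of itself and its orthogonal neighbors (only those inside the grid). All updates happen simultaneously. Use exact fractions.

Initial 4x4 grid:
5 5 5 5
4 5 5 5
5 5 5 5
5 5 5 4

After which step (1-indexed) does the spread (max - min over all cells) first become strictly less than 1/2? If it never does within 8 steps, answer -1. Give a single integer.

Answer: 1

Derivation:
Step 1: max=5, min=14/3, spread=1/3
  -> spread < 1/2 first at step 1
Step 2: max=5, min=85/18, spread=5/18
Step 3: max=239/48, min=5189/1080, spread=377/2160
Step 4: max=11899/2400, min=31357/6480, spread=7703/64800
Step 5: max=1067699/216000, min=4721357/972000, spread=166577/1944000
Step 6: max=31946929/6480000, min=142029653/29160000, spread=692611/11664000
Step 7: max=21260399/4320000, min=4266567719/874800000, spread=77326157/1749600000
Step 8: max=28660511897/5832000000, min=213473267041/43740000000, spread=2961144373/87480000000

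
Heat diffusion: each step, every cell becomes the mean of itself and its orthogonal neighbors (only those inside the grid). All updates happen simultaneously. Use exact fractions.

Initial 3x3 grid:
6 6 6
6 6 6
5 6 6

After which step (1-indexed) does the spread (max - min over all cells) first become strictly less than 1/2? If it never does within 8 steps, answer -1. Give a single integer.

Answer: 1

Derivation:
Step 1: max=6, min=17/3, spread=1/3
  -> spread < 1/2 first at step 1
Step 2: max=6, min=103/18, spread=5/18
Step 3: max=6, min=1255/216, spread=41/216
Step 4: max=2149/360, min=75629/12960, spread=347/2592
Step 5: max=21443/3600, min=4558663/777600, spread=2921/31104
Step 6: max=2566517/432000, min=274107461/46656000, spread=24611/373248
Step 7: max=57663259/9720000, min=16477437967/2799360000, spread=207329/4478976
Step 8: max=3071598401/518400000, min=989739647549/167961600000, spread=1746635/53747712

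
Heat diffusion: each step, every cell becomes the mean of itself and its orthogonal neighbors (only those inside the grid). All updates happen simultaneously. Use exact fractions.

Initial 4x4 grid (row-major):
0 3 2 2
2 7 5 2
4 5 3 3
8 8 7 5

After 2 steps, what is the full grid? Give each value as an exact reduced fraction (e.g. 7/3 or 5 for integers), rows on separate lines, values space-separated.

After step 1:
  5/3 3 3 2
  13/4 22/5 19/5 3
  19/4 27/5 23/5 13/4
  20/3 7 23/4 5
After step 2:
  95/36 181/60 59/20 8/3
  211/60 397/100 94/25 241/80
  301/60 523/100 114/25 317/80
  221/36 1489/240 447/80 14/3

Answer: 95/36 181/60 59/20 8/3
211/60 397/100 94/25 241/80
301/60 523/100 114/25 317/80
221/36 1489/240 447/80 14/3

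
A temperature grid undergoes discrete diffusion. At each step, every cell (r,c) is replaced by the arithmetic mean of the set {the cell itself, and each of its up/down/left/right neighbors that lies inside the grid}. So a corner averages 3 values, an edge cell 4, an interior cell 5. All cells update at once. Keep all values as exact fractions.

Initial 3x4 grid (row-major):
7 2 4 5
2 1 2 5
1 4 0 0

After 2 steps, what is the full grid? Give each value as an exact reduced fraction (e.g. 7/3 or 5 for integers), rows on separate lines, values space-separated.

Answer: 119/36 757/240 829/240 131/36
219/80 247/100 247/100 44/15
79/36 113/60 53/30 37/18

Derivation:
After step 1:
  11/3 7/2 13/4 14/3
  11/4 11/5 12/5 3
  7/3 3/2 3/2 5/3
After step 2:
  119/36 757/240 829/240 131/36
  219/80 247/100 247/100 44/15
  79/36 113/60 53/30 37/18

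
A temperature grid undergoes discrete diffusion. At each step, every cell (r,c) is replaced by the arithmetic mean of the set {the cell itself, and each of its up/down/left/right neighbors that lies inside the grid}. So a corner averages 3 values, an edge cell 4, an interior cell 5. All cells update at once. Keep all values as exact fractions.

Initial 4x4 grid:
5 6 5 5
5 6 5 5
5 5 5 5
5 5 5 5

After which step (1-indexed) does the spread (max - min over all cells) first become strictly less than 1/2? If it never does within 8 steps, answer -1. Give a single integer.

Answer: 2

Derivation:
Step 1: max=11/2, min=5, spread=1/2
Step 2: max=1289/240, min=5, spread=89/240
  -> spread < 1/2 first at step 2
Step 3: max=719/135, min=5, spread=44/135
Step 4: max=85877/16200, min=3013/600, spread=2263/8100
Step 5: max=102473/19440, min=30209/6000, spread=7181/30375
Step 6: max=38271337/7290000, min=681851/135000, spread=1451383/7290000
Step 7: max=1143874183/218700000, min=4100927/810000, spread=36623893/218700000
Step 8: max=34217676001/6561000000, min=205518379/40500000, spread=923698603/6561000000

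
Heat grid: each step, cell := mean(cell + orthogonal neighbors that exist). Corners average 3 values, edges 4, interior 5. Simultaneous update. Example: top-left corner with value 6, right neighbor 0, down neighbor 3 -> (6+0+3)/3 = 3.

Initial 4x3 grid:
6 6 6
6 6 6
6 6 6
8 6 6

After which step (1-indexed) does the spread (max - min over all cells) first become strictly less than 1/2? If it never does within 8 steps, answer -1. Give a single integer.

Answer: 3

Derivation:
Step 1: max=20/3, min=6, spread=2/3
Step 2: max=59/9, min=6, spread=5/9
Step 3: max=689/108, min=6, spread=41/108
  -> spread < 1/2 first at step 3
Step 4: max=81977/12960, min=6, spread=4217/12960
Step 5: max=4874749/777600, min=21679/3600, spread=38417/155520
Step 6: max=291136211/46656000, min=434597/72000, spread=1903471/9331200
Step 7: max=17397149089/2799360000, min=13075759/2160000, spread=18038617/111974400
Step 8: max=1041037782851/167961600000, min=1179326759/194400000, spread=883978523/6718464000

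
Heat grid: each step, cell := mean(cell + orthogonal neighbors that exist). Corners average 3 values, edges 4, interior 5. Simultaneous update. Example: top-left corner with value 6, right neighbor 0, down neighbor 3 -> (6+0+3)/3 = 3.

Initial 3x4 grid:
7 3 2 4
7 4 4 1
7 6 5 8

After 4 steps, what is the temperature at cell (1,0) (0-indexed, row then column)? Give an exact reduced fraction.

Step 1: cell (1,0) = 25/4
Step 2: cell (1,0) = 1403/240
Step 3: cell (1,0) = 15869/2880
Step 4: cell (1,0) = 932359/172800
Full grid after step 4:
  130669/25920 198641/43200 169429/43200 96401/25920
  932359/172800 70201/14400 6977/1600 229157/57600
  144589/25920 228041/43200 202829/43200 115201/25920

Answer: 932359/172800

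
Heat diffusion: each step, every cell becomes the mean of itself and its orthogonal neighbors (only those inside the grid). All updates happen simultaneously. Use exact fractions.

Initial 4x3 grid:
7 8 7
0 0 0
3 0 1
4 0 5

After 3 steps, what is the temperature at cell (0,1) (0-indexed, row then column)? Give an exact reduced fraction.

Answer: 3051/800

Derivation:
Step 1: cell (0,1) = 11/2
Step 2: cell (0,1) = 171/40
Step 3: cell (0,1) = 3051/800
Full grid after step 3:
  2717/720 3051/800 329/90
  6823/2400 5429/2000 403/150
  14849/7200 1399/750 2279/1200
  2089/1080 26833/14400 427/240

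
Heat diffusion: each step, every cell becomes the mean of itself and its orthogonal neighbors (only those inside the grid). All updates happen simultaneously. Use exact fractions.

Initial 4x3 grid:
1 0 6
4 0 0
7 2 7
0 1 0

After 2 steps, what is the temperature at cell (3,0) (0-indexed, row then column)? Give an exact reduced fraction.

Answer: 20/9

Derivation:
Step 1: cell (3,0) = 8/3
Step 2: cell (3,0) = 20/9
Full grid after step 2:
  77/36 397/240 7/3
  547/240 63/25 87/40
  739/240 217/100 347/120
  20/9 569/240 17/9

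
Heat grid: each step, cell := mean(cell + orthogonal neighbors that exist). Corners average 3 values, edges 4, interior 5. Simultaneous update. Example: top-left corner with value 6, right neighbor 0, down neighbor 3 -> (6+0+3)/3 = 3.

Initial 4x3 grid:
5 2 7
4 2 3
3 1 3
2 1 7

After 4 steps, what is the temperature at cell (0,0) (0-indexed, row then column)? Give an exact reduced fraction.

Answer: 108887/32400

Derivation:
Step 1: cell (0,0) = 11/3
Step 2: cell (0,0) = 67/18
Step 3: cell (0,0) = 923/270
Step 4: cell (0,0) = 108887/32400
Full grid after step 4:
  108887/32400 742303/216000 2829/800
  10372/3375 577639/180000 79937/24000
  4147/1500 1042853/360000 671293/216000
  12619/4800 2399977/864000 385763/129600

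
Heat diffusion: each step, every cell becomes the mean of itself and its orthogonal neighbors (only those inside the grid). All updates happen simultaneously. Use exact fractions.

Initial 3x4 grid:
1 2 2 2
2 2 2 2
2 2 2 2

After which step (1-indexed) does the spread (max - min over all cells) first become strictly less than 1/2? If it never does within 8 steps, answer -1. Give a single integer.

Answer: 1

Derivation:
Step 1: max=2, min=5/3, spread=1/3
  -> spread < 1/2 first at step 1
Step 2: max=2, min=31/18, spread=5/18
Step 3: max=2, min=391/216, spread=41/216
Step 4: max=2, min=47623/25920, spread=4217/25920
Step 5: max=14321/7200, min=2901251/1555200, spread=38417/311040
Step 6: max=285403/144000, min=175423789/93312000, spread=1903471/18662400
Step 7: max=8524241/4320000, min=10596450911/5598720000, spread=18038617/223948800
Step 8: max=764673241/388800000, min=638578217149/335923200000, spread=883978523/13436928000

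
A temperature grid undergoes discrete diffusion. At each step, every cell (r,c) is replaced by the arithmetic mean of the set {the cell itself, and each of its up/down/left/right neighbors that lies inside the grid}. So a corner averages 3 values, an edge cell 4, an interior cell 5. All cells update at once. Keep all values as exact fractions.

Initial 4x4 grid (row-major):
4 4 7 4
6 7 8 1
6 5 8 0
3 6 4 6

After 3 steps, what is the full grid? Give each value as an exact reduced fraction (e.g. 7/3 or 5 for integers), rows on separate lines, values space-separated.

After step 1:
  14/3 11/2 23/4 4
  23/4 6 31/5 13/4
  5 32/5 5 15/4
  5 9/2 6 10/3
After step 2:
  191/36 263/48 429/80 13/3
  257/48 597/100 131/25 43/10
  443/80 269/50 547/100 23/6
  29/6 219/40 113/24 157/36
After step 3:
  581/108 39811/7200 4083/800 3359/720
  39901/7200 8227/1500 10537/2000 332/75
  4221/800 11133/2000 14779/3000 2021/450
  3803/720 6119/1200 18013/3600 929/216

Answer: 581/108 39811/7200 4083/800 3359/720
39901/7200 8227/1500 10537/2000 332/75
4221/800 11133/2000 14779/3000 2021/450
3803/720 6119/1200 18013/3600 929/216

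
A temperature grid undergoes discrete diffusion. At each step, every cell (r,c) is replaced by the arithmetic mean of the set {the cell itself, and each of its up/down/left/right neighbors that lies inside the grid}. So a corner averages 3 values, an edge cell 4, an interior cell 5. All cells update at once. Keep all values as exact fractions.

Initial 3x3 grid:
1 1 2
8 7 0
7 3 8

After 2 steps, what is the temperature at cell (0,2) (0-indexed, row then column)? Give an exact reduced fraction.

Answer: 8/3

Derivation:
Step 1: cell (0,2) = 1
Step 2: cell (0,2) = 8/3
Full grid after step 2:
  71/18 653/240 8/3
  1133/240 114/25 763/240
  6 1183/240 85/18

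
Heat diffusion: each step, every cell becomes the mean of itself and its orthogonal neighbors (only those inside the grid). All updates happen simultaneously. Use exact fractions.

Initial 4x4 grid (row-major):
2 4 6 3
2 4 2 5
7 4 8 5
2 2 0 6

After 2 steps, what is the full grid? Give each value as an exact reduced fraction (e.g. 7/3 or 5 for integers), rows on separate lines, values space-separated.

Answer: 125/36 817/240 209/48 73/18
401/120 419/100 39/10 233/48
97/24 71/20 119/25 1033/240
113/36 11/3 101/30 41/9

Derivation:
After step 1:
  8/3 4 15/4 14/3
  15/4 16/5 5 15/4
  15/4 5 19/5 6
  11/3 2 4 11/3
After step 2:
  125/36 817/240 209/48 73/18
  401/120 419/100 39/10 233/48
  97/24 71/20 119/25 1033/240
  113/36 11/3 101/30 41/9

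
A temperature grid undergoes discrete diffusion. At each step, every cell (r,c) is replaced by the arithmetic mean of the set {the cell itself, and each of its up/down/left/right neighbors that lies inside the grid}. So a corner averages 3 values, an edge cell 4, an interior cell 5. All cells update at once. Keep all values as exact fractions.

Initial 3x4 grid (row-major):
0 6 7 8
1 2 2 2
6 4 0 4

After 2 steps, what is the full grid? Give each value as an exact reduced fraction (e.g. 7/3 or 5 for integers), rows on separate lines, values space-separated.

After step 1:
  7/3 15/4 23/4 17/3
  9/4 3 13/5 4
  11/3 3 5/2 2
After step 2:
  25/9 89/24 533/120 185/36
  45/16 73/25 357/100 107/30
  107/36 73/24 101/40 17/6

Answer: 25/9 89/24 533/120 185/36
45/16 73/25 357/100 107/30
107/36 73/24 101/40 17/6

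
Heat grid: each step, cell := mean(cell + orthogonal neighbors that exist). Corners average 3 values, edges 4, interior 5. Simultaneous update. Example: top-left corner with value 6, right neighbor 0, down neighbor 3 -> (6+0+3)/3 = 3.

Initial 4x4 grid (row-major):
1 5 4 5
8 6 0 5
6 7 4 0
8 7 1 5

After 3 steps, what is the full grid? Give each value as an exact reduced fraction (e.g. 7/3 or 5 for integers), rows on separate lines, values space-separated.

Answer: 2623/540 401/90 1729/450 4019/1080
1931/360 283/60 11957/3000 11927/3600
3593/600 5257/1000 1899/500 4037/1200
451/72 6401/1200 1659/400 63/20

Derivation:
After step 1:
  14/3 4 7/2 14/3
  21/4 26/5 19/5 5/2
  29/4 6 12/5 7/2
  7 23/4 17/4 2
After step 2:
  167/36 521/120 479/120 32/9
  671/120 97/20 87/25 217/60
  51/8 133/25 399/100 13/5
  20/3 23/4 18/5 13/4
After step 3:
  2623/540 401/90 1729/450 4019/1080
  1931/360 283/60 11957/3000 11927/3600
  3593/600 5257/1000 1899/500 4037/1200
  451/72 6401/1200 1659/400 63/20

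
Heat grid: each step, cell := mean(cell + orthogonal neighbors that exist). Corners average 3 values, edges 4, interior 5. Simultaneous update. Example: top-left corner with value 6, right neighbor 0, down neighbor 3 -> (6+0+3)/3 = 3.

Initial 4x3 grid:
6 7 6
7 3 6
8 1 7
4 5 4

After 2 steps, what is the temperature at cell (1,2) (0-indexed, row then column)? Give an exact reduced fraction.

Answer: 317/60

Derivation:
Step 1: cell (1,2) = 11/2
Step 2: cell (1,2) = 317/60
Full grid after step 2:
  109/18 233/40 52/9
  337/60 133/25 317/60
  161/30 113/25 151/30
  85/18 193/40 40/9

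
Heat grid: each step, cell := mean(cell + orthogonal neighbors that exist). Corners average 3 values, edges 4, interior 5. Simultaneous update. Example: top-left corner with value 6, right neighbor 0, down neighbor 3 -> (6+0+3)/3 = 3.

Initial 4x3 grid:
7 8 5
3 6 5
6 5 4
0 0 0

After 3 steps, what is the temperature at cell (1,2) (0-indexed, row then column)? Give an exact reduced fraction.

Step 1: cell (1,2) = 5
Step 2: cell (1,2) = 199/40
Step 3: cell (1,2) = 5891/1200
Full grid after step 3:
  683/120 13877/2400 1007/180
  1011/200 1247/250 5891/1200
  92/25 22073/6000 12673/3600
  1979/720 36157/14400 5567/2160

Answer: 5891/1200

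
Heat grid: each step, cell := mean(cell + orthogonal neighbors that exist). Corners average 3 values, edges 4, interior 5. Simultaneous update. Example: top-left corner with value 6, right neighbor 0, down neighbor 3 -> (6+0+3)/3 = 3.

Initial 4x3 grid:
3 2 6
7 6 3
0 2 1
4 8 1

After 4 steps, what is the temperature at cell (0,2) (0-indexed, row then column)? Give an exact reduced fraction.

Answer: 490493/129600

Derivation:
Step 1: cell (0,2) = 11/3
Step 2: cell (0,2) = 143/36
Step 3: cell (0,2) = 407/108
Step 4: cell (0,2) = 490493/129600
Full grid after step 4:
  170231/43200 3321907/864000 490493/129600
  30169/8000 1341473/360000 766063/216000
  87767/24000 1245223/360000 728903/216000
  152761/43200 2971517/864000 421483/129600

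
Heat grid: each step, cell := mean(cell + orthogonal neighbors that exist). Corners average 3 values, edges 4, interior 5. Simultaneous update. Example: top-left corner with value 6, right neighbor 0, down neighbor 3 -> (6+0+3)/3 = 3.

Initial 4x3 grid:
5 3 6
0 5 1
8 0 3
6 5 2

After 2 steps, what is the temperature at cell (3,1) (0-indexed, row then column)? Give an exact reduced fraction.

Step 1: cell (3,1) = 13/4
Step 2: cell (3,1) = 1027/240
Full grid after step 2:
  143/36 251/80 71/18
  187/60 19/5 623/240
  139/30 57/20 767/240
  157/36 1027/240 97/36

Answer: 1027/240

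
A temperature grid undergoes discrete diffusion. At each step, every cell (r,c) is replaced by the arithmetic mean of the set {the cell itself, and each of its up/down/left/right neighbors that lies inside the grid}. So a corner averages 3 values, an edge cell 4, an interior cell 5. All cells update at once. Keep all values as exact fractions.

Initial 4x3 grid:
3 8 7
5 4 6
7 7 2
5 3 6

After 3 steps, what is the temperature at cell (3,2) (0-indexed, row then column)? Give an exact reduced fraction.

Answer: 10021/2160

Derivation:
Step 1: cell (3,2) = 11/3
Step 2: cell (3,2) = 85/18
Step 3: cell (3,2) = 10021/2160
Full grid after step 3:
  2401/432 39641/7200 419/72
  37661/7200 33323/6000 1589/300
  4289/800 7447/1500 18413/3600
  227/45 72677/14400 10021/2160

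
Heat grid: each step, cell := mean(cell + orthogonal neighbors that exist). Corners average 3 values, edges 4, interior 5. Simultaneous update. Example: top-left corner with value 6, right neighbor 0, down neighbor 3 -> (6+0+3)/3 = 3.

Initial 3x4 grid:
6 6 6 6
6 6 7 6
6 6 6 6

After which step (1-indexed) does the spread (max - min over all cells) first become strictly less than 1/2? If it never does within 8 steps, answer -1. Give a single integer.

Answer: 1

Derivation:
Step 1: max=25/4, min=6, spread=1/4
  -> spread < 1/2 first at step 1
Step 2: max=623/100, min=6, spread=23/100
Step 3: max=29611/4800, min=2413/400, spread=131/960
Step 4: max=265751/43200, min=43591/7200, spread=841/8640
Step 5: max=106222051/17280000, min=8733373/1440000, spread=56863/691200
Step 6: max=954654341/155520000, min=78749543/12960000, spread=386393/6220800
Step 7: max=381641723131/62208000000, min=31524358813/5184000000, spread=26795339/497664000
Step 8: max=22878695714129/3732480000000, min=1893326149667/311040000000, spread=254051069/5971968000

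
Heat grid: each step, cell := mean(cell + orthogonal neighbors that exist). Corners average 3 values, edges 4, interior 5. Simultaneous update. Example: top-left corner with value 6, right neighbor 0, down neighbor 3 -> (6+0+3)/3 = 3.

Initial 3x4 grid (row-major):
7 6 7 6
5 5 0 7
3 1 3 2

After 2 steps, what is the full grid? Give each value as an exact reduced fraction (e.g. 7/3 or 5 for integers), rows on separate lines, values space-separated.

After step 1:
  6 25/4 19/4 20/3
  5 17/5 22/5 15/4
  3 3 3/2 4
After step 2:
  23/4 51/10 331/60 91/18
  87/20 441/100 89/25 1129/240
  11/3 109/40 129/40 37/12

Answer: 23/4 51/10 331/60 91/18
87/20 441/100 89/25 1129/240
11/3 109/40 129/40 37/12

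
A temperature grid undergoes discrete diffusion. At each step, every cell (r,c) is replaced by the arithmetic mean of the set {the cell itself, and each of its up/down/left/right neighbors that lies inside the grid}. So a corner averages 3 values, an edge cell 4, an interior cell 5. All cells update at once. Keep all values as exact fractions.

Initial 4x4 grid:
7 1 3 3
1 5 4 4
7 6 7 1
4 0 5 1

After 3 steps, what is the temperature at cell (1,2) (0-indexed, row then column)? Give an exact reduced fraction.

Step 1: cell (1,2) = 23/5
Step 2: cell (1,2) = 367/100
Step 3: cell (1,2) = 1457/375
Full grid after step 3:
  901/240 1843/480 24581/7200 461/135
  203/48 7833/2000 1457/375 24371/7200
  3013/720 12749/3000 22607/6000 25067/7200
  895/216 703/180 3259/900 7001/2160

Answer: 1457/375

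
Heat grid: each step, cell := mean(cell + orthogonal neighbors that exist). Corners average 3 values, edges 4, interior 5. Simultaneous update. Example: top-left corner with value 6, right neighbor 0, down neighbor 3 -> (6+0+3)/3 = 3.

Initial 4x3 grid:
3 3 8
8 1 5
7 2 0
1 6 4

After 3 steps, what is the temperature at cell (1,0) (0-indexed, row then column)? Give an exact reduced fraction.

Step 1: cell (1,0) = 19/4
Step 2: cell (1,0) = 1063/240
Step 3: cell (1,0) = 6083/1440
Full grid after step 3:
  2377/540 805/192 2237/540
  6083/1440 1597/400 5413/1440
  1177/288 1471/400 983/288
  4331/1080 1149/320 3571/1080

Answer: 6083/1440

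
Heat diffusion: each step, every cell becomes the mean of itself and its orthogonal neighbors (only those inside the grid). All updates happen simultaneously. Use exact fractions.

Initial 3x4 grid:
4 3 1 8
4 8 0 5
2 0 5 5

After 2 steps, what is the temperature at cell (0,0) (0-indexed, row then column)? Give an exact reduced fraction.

Answer: 73/18

Derivation:
Step 1: cell (0,0) = 11/3
Step 2: cell (0,0) = 73/18
Full grid after step 2:
  73/18 41/12 58/15 73/18
  79/24 381/100 84/25 539/120
  41/12 45/16 301/80 4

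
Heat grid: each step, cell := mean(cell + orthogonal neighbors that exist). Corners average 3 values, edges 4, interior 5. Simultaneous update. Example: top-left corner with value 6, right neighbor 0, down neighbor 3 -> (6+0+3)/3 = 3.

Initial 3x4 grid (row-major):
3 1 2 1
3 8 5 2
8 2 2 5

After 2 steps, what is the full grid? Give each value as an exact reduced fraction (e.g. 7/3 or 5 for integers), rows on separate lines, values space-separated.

Answer: 34/9 713/240 673/240 43/18
479/120 108/25 83/25 703/240
89/18 499/120 153/40 13/4

Derivation:
After step 1:
  7/3 7/2 9/4 5/3
  11/2 19/5 19/5 13/4
  13/3 5 7/2 3
After step 2:
  34/9 713/240 673/240 43/18
  479/120 108/25 83/25 703/240
  89/18 499/120 153/40 13/4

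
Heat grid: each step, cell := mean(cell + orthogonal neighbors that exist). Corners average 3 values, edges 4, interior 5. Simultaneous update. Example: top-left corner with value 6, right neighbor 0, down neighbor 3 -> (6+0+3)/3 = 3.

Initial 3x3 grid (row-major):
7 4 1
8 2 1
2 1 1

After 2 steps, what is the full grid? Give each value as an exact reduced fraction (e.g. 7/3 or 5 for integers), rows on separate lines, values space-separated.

Answer: 175/36 451/120 9/4
359/80 71/25 149/80
119/36 281/120 5/4

Derivation:
After step 1:
  19/3 7/2 2
  19/4 16/5 5/4
  11/3 3/2 1
After step 2:
  175/36 451/120 9/4
  359/80 71/25 149/80
  119/36 281/120 5/4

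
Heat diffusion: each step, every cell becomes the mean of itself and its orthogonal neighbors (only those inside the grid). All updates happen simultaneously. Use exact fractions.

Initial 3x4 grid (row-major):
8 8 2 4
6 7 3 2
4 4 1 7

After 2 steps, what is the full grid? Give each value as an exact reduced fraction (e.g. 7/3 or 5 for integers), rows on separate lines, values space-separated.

Answer: 119/18 703/120 97/24 131/36
477/80 251/50 103/25 13/4
179/36 1081/240 169/48 133/36

Derivation:
After step 1:
  22/3 25/4 17/4 8/3
  25/4 28/5 3 4
  14/3 4 15/4 10/3
After step 2:
  119/18 703/120 97/24 131/36
  477/80 251/50 103/25 13/4
  179/36 1081/240 169/48 133/36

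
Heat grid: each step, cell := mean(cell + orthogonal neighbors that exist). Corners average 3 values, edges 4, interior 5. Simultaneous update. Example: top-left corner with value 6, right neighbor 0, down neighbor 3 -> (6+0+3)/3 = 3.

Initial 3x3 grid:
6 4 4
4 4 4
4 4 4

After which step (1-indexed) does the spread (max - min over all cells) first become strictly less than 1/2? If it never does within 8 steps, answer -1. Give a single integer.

Step 1: max=14/3, min=4, spread=2/3
Step 2: max=41/9, min=4, spread=5/9
Step 3: max=473/108, min=4, spread=41/108
  -> spread < 1/2 first at step 3
Step 4: max=28051/6480, min=731/180, spread=347/1296
Step 5: max=1662137/388800, min=7357/1800, spread=2921/15552
Step 6: max=99140539/23328000, min=889483/216000, spread=24611/186624
Step 7: max=5917442033/1399680000, min=20096741/4860000, spread=207329/2239488
Step 8: max=353953152451/83980800000, min=1075601599/259200000, spread=1746635/26873856

Answer: 3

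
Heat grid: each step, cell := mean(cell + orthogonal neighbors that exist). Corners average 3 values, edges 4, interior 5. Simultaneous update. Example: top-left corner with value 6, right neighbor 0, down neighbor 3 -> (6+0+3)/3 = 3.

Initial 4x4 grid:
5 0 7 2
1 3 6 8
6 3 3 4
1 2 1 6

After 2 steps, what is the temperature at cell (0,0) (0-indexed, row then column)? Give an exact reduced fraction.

Step 1: cell (0,0) = 2
Step 2: cell (0,0) = 19/6
Full grid after step 2:
  19/6 121/40 557/120 173/36
  111/40 189/50 403/100 1279/240
  129/40 139/50 409/100 1039/240
  5/2 223/80 709/240 143/36

Answer: 19/6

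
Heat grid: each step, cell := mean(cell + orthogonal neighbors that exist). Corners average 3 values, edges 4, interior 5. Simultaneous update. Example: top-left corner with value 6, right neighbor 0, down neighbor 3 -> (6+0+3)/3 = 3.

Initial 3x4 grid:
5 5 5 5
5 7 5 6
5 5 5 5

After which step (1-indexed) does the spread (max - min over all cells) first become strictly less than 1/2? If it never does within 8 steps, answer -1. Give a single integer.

Answer: 2

Derivation:
Step 1: max=28/5, min=5, spread=3/5
Step 2: max=11/2, min=187/36, spread=11/36
  -> spread < 1/2 first at step 2
Step 3: max=6443/1200, min=15133/2880, spread=1651/14400
Step 4: max=12821/2400, min=136703/25920, spread=8819/129600
Step 5: max=57443/10800, min=10960961/2073600, spread=13619/414720
Step 6: max=45915209/8640000, min=98794231/18662400, spread=9565511/466560000
Step 7: max=6607388779/1244160000, min=39539743049/7464960000, spread=836717/59719680
Step 8: max=59444170589/11197440000, min=356037833359/67184640000, spread=25087607/2687385600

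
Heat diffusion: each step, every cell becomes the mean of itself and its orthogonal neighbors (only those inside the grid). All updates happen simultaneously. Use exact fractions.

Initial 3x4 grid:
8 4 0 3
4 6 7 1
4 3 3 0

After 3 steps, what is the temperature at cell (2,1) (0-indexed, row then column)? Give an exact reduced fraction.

Answer: 28357/7200

Derivation:
Step 1: cell (2,1) = 4
Step 2: cell (2,1) = 943/240
Step 3: cell (2,1) = 28357/7200
Full grid after step 3:
  5209/1080 15541/3600 6203/1800 5699/2160
  3753/800 8507/2000 4909/1500 38579/14400
  9463/2160 28357/7200 23237/7200 344/135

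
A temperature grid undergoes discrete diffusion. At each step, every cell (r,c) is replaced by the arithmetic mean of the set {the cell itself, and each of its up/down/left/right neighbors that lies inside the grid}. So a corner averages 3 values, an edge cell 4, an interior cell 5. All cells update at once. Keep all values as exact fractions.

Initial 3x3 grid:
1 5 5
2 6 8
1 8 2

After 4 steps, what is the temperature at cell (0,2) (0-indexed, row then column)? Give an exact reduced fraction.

Step 1: cell (0,2) = 6
Step 2: cell (0,2) = 31/6
Step 3: cell (0,2) = 1873/360
Step 4: cell (0,2) = 35227/7200
Full grid after step 4:
  511661/129600 3901987/864000 35227/7200
  1749931/432000 1607569/360000 1461829/288000
  526361/129600 3993487/864000 35777/7200

Answer: 35227/7200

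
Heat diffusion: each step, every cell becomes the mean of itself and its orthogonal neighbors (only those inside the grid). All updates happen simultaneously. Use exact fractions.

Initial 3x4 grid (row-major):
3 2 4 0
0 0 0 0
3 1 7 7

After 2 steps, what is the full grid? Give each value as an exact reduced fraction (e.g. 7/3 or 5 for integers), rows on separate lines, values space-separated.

After step 1:
  5/3 9/4 3/2 4/3
  3/2 3/5 11/5 7/4
  4/3 11/4 15/4 14/3
After step 2:
  65/36 361/240 437/240 55/36
  51/40 93/50 49/25 199/80
  67/36 253/120 401/120 61/18

Answer: 65/36 361/240 437/240 55/36
51/40 93/50 49/25 199/80
67/36 253/120 401/120 61/18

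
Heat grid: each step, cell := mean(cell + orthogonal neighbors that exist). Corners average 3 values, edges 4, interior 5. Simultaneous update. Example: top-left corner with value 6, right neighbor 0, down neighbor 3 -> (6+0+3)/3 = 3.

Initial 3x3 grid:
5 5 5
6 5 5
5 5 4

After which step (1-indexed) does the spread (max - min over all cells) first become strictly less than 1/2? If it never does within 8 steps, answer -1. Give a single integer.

Answer: 3

Derivation:
Step 1: max=16/3, min=14/3, spread=2/3
Step 2: max=1267/240, min=85/18, spread=401/720
Step 3: max=11237/2160, min=5261/1080, spread=143/432
  -> spread < 1/2 first at step 3
Step 4: max=665479/129600, min=317677/64800, spread=1205/5184
Step 5: max=39770813/7776000, min=19250969/3888000, spread=10151/62208
Step 6: max=2372662111/466560000, min=1159606993/233280000, spread=85517/746496
Step 7: max=141961756517/27993600000, min=69855204821/13996800000, spread=720431/8957952
Step 8: max=8495677489399/1679616000000, min=4200422955637/839808000000, spread=6069221/107495424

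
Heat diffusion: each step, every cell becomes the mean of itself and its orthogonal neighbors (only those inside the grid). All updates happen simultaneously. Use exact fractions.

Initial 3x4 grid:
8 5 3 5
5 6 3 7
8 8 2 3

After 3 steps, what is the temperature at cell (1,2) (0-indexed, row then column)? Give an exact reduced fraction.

Step 1: cell (1,2) = 21/5
Step 2: cell (1,2) = 221/50
Step 3: cell (1,2) = 591/125
Full grid after step 3:
  4223/720 3233/600 941/200 68/15
  29429/4800 10841/2000 591/125 10507/2400
  4433/720 6691/1200 5621/1200 1577/360

Answer: 591/125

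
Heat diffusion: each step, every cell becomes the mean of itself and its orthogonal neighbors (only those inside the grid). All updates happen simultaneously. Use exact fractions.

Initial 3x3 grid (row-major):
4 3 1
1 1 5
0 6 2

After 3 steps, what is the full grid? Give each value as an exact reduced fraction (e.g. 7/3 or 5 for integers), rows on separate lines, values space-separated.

Answer: 5287/2160 34949/14400 113/40
5329/2400 16463/6000 39349/14400
5387/2160 37049/14400 3301/1080

Derivation:
After step 1:
  8/3 9/4 3
  3/2 16/5 9/4
  7/3 9/4 13/3
After step 2:
  77/36 667/240 5/2
  97/40 229/100 767/240
  73/36 727/240 53/18
After step 3:
  5287/2160 34949/14400 113/40
  5329/2400 16463/6000 39349/14400
  5387/2160 37049/14400 3301/1080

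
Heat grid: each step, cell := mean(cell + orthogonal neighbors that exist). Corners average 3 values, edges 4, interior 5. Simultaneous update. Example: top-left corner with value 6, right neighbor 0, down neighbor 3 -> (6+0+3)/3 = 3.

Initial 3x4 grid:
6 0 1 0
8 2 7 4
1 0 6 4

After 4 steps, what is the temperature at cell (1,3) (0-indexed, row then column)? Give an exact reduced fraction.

Step 1: cell (1,3) = 15/4
Step 2: cell (1,3) = 169/48
Step 3: cell (1,3) = 49303/14400
Step 4: cell (1,3) = 2892917/864000
Full grid after step 4:
  438833/129600 697543/216000 655003/216000 394223/129600
  2982127/864000 1197863/360000 1198813/360000 2892917/864000
  49187/14400 20713/6000 191407/54000 472973/129600

Answer: 2892917/864000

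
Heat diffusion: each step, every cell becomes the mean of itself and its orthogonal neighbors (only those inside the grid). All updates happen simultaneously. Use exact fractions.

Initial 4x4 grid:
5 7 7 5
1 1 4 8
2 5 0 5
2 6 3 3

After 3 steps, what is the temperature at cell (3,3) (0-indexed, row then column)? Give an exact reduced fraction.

Answer: 4037/1080

Derivation:
Step 1: cell (3,3) = 11/3
Step 2: cell (3,3) = 32/9
Step 3: cell (3,3) = 4037/1080
Full grid after step 3:
  4213/1080 31349/7200 7361/1440 2357/432
  23909/7200 11449/3000 26179/6000 3529/720
  22373/7200 19481/6000 2257/600 14561/3600
  6683/2160 3001/900 776/225 4037/1080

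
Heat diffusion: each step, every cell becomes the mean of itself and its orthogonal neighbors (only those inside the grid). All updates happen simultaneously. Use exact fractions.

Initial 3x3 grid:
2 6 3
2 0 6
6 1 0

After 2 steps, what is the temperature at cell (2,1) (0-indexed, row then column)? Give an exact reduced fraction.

Step 1: cell (2,1) = 7/4
Step 2: cell (2,1) = 121/48
Full grid after step 2:
  103/36 169/48 10/3
  71/24 49/20 151/48
  29/12 121/48 19/9

Answer: 121/48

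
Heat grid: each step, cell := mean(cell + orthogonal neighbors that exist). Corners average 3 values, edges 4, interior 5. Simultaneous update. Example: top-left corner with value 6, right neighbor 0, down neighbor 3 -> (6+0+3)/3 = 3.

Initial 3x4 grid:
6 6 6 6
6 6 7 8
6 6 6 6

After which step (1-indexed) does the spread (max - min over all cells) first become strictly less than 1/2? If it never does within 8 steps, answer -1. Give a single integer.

Step 1: max=27/4, min=6, spread=3/4
Step 2: max=1601/240, min=6, spread=161/240
Step 3: max=94291/14400, min=2421/400, spread=1427/2880
  -> spread < 1/2 first at step 3
Step 4: max=5619929/864000, min=145979/24000, spread=72937/172800
Step 5: max=334868491/51840000, min=8802581/1440000, spread=719023/2073600
Step 6: max=20000047169/3110400000, min=176803793/28800000, spread=36209501/124416000
Step 7: max=1195140652771/186624000000, min=31948024261/5184000000, spread=72018847/298598400
Step 8: max=71481030922889/11197440000000, min=1922945813299/311040000000, spread=18039853153/89579520000

Answer: 3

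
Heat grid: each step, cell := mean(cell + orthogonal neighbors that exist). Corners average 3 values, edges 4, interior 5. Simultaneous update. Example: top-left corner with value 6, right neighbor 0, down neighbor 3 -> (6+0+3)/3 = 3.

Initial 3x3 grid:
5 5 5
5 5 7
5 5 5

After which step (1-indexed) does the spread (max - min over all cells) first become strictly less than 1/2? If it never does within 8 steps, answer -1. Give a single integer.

Answer: 3

Derivation:
Step 1: max=17/3, min=5, spread=2/3
Step 2: max=667/120, min=5, spread=67/120
Step 3: max=5837/1080, min=507/100, spread=1807/5400
  -> spread < 1/2 first at step 3
Step 4: max=2317963/432000, min=13861/2700, spread=33401/144000
Step 5: max=20669933/3888000, min=1393391/270000, spread=3025513/19440000
Step 6: max=8240926867/1555200000, min=74755949/14400000, spread=53531/497664
Step 7: max=492592925849/93312000000, min=20231116051/3888000000, spread=450953/5971968
Step 8: max=29502503560603/5598720000000, min=2433808610519/466560000000, spread=3799043/71663616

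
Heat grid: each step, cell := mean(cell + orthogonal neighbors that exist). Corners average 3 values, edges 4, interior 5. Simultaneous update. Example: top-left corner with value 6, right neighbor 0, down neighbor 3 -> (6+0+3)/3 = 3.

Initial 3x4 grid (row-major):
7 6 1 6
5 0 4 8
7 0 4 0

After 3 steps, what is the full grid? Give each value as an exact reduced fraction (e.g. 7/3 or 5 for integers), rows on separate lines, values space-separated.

Answer: 107/24 3291/800 9743/2400 3083/720
19801/4800 7389/2000 1821/500 9443/2400
269/72 7973/2400 2581/800 287/80

Derivation:
After step 1:
  6 7/2 17/4 5
  19/4 3 17/5 9/2
  4 11/4 2 4
After step 2:
  19/4 67/16 323/80 55/12
  71/16 87/25 343/100 169/40
  23/6 47/16 243/80 7/2
After step 3:
  107/24 3291/800 9743/2400 3083/720
  19801/4800 7389/2000 1821/500 9443/2400
  269/72 7973/2400 2581/800 287/80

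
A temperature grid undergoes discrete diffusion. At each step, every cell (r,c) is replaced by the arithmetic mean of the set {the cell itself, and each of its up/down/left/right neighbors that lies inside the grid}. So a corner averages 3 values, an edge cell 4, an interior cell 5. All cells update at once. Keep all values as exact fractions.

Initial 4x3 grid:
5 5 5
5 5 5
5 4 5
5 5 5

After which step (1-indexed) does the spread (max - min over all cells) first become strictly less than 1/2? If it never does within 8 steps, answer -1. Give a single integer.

Answer: 1

Derivation:
Step 1: max=5, min=19/4, spread=1/4
  -> spread < 1/2 first at step 1
Step 2: max=5, min=477/100, spread=23/100
Step 3: max=1987/400, min=23189/4800, spread=131/960
Step 4: max=35609/7200, min=209449/43200, spread=841/8640
Step 5: max=7106627/1440000, min=83857949/17280000, spread=56863/691200
Step 6: max=63810457/12960000, min=756065659/155520000, spread=386393/6220800
Step 7: max=25499641187/5184000000, min=302646276869/62208000000, spread=26795339/497664000
Step 8: max=1528113850333/311040000000, min=18178584285871/3732480000000, spread=254051069/5971968000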